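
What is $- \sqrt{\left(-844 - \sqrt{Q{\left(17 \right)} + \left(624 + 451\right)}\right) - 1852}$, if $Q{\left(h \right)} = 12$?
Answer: $- i \sqrt{2696 + \sqrt{1087}} \approx - 52.24 i$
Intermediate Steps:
$- \sqrt{\left(-844 - \sqrt{Q{\left(17 \right)} + \left(624 + 451\right)}\right) - 1852} = - \sqrt{\left(-844 - \sqrt{12 + \left(624 + 451\right)}\right) - 1852} = - \sqrt{\left(-844 - \sqrt{12 + 1075}\right) - 1852} = - \sqrt{\left(-844 - \sqrt{1087}\right) - 1852} = - \sqrt{-2696 - \sqrt{1087}}$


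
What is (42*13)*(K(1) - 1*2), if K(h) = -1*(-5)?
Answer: 1638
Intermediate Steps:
K(h) = 5
(42*13)*(K(1) - 1*2) = (42*13)*(5 - 1*2) = 546*(5 - 2) = 546*3 = 1638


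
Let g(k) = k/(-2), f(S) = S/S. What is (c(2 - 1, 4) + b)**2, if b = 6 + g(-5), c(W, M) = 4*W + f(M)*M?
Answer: 1089/4 ≈ 272.25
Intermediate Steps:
f(S) = 1
g(k) = -k/2 (g(k) = k*(-1/2) = -k/2)
c(W, M) = M + 4*W (c(W, M) = 4*W + 1*M = 4*W + M = M + 4*W)
b = 17/2 (b = 6 - 1/2*(-5) = 6 + 5/2 = 17/2 ≈ 8.5000)
(c(2 - 1, 4) + b)**2 = ((4 + 4*(2 - 1)) + 17/2)**2 = ((4 + 4*1) + 17/2)**2 = ((4 + 4) + 17/2)**2 = (8 + 17/2)**2 = (33/2)**2 = 1089/4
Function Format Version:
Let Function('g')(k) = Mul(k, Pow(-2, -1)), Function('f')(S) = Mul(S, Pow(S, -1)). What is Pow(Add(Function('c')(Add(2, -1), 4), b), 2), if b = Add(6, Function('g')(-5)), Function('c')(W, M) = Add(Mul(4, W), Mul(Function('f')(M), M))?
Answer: Rational(1089, 4) ≈ 272.25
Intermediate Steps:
Function('f')(S) = 1
Function('g')(k) = Mul(Rational(-1, 2), k) (Function('g')(k) = Mul(k, Rational(-1, 2)) = Mul(Rational(-1, 2), k))
Function('c')(W, M) = Add(M, Mul(4, W)) (Function('c')(W, M) = Add(Mul(4, W), Mul(1, M)) = Add(Mul(4, W), M) = Add(M, Mul(4, W)))
b = Rational(17, 2) (b = Add(6, Mul(Rational(-1, 2), -5)) = Add(6, Rational(5, 2)) = Rational(17, 2) ≈ 8.5000)
Pow(Add(Function('c')(Add(2, -1), 4), b), 2) = Pow(Add(Add(4, Mul(4, Add(2, -1))), Rational(17, 2)), 2) = Pow(Add(Add(4, Mul(4, 1)), Rational(17, 2)), 2) = Pow(Add(Add(4, 4), Rational(17, 2)), 2) = Pow(Add(8, Rational(17, 2)), 2) = Pow(Rational(33, 2), 2) = Rational(1089, 4)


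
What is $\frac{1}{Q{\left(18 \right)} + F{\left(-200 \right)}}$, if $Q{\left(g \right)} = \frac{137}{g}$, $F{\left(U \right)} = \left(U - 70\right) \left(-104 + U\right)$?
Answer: $\frac{18}{1477577} \approx 1.2182 \cdot 10^{-5}$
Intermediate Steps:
$F{\left(U \right)} = \left(-104 + U\right) \left(-70 + U\right)$ ($F{\left(U \right)} = \left(-70 + U\right) \left(-104 + U\right) = \left(-104 + U\right) \left(-70 + U\right)$)
$\frac{1}{Q{\left(18 \right)} + F{\left(-200 \right)}} = \frac{1}{\frac{137}{18} + \left(7280 + \left(-200\right)^{2} - -34800\right)} = \frac{1}{137 \cdot \frac{1}{18} + \left(7280 + 40000 + 34800\right)} = \frac{1}{\frac{137}{18} + 82080} = \frac{1}{\frac{1477577}{18}} = \frac{18}{1477577}$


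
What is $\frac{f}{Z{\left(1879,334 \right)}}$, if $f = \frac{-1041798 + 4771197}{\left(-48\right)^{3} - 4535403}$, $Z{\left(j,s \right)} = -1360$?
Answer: $\frac{1243133}{2106184400} \approx 0.00059023$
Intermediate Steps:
$f = - \frac{1243133}{1548665}$ ($f = \frac{3729399}{-110592 - 4535403} = \frac{3729399}{-4645995} = 3729399 \left(- \frac{1}{4645995}\right) = - \frac{1243133}{1548665} \approx -0.80271$)
$\frac{f}{Z{\left(1879,334 \right)}} = - \frac{1243133}{1548665 \left(-1360\right)} = \left(- \frac{1243133}{1548665}\right) \left(- \frac{1}{1360}\right) = \frac{1243133}{2106184400}$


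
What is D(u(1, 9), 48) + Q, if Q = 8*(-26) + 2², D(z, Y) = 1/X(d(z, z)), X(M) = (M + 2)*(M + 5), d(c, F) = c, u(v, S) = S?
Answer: -31415/154 ≈ -203.99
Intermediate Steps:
X(M) = (2 + M)*(5 + M)
D(z, Y) = 1/(10 + z² + 7*z)
Q = -204 (Q = -208 + 4 = -204)
D(u(1, 9), 48) + Q = 1/(10 + 9² + 7*9) - 204 = 1/(10 + 81 + 63) - 204 = 1/154 - 204 = -31415/154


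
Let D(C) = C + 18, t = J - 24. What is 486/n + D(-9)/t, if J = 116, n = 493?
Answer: 49149/45356 ≈ 1.0836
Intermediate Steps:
t = 92 (t = 116 - 24 = 92)
D(C) = 18 + C
486/n + D(-9)/t = 486/493 + (18 - 9)/92 = 486*(1/493) + 9*(1/92) = 486/493 + 9/92 = 49149/45356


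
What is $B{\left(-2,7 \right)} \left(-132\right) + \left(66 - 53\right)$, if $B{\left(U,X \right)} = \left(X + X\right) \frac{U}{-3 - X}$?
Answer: $- \frac{1783}{5} \approx -356.6$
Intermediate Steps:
$B{\left(U,X \right)} = \frac{2 U X}{-3 - X}$ ($B{\left(U,X \right)} = 2 X \frac{U}{-3 - X} = \frac{2 U X}{-3 - X}$)
$B{\left(-2,7 \right)} \left(-132\right) + \left(66 - 53\right) = \left(-2\right) \left(-2\right) 7 \frac{1}{3 + 7} \left(-132\right) + \left(66 - 53\right) = \left(-2\right) \left(-2\right) 7 \cdot \frac{1}{10} \left(-132\right) + \left(66 - 53\right) = \left(-2\right) \left(-2\right) 7 \cdot \frac{1}{10} \left(-132\right) + 13 = \frac{14}{5} \left(-132\right) + 13 = - \frac{1848}{5} + 13 = - \frac{1783}{5}$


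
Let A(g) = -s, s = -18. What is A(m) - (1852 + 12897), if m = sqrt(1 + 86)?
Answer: -14731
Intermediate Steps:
m = sqrt(87) ≈ 9.3274
A(g) = 18 (A(g) = -1*(-18) = 18)
A(m) - (1852 + 12897) = 18 - (1852 + 12897) = 18 - 1*14749 = 18 - 14749 = -14731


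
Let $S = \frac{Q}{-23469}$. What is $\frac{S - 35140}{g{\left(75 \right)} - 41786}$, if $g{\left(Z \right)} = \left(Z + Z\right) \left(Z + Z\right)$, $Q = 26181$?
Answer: $\frac{274908947}{150874378} \approx 1.8221$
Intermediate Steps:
$g{\left(Z \right)} = 4 Z^{2}$ ($g{\left(Z \right)} = 2 Z 2 Z = 4 Z^{2}$)
$S = - \frac{8727}{7823}$ ($S = \frac{26181}{-23469} = 26181 \left(- \frac{1}{23469}\right) = - \frac{8727}{7823} \approx -1.1156$)
$\frac{S - 35140}{g{\left(75 \right)} - 41786} = \frac{- \frac{8727}{7823} - 35140}{4 \cdot 75^{2} - 41786} = - \frac{274908947}{7823 \left(4 \cdot 5625 - 41786\right)} = - \frac{274908947}{7823 \left(22500 - 41786\right)} = - \frac{274908947}{7823 \left(-19286\right)} = \left(- \frac{274908947}{7823}\right) \left(- \frac{1}{19286}\right) = \frac{274908947}{150874378}$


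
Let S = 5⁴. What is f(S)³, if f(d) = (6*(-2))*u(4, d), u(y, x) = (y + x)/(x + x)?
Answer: -53753368824/244140625 ≈ -220.17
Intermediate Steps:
u(y, x) = (x + y)/(2*x) (u(y, x) = (x + y)/((2*x)) = (x + y)*(1/(2*x)) = (x + y)/(2*x))
S = 625
f(d) = -6*(4 + d)/d (f(d) = (6*(-2))*((d + 4)/(2*d)) = -6*(4 + d)/d)
f(S)³ = (-6 - 24/625)³ = (-3774/625)³ = -53753368824/244140625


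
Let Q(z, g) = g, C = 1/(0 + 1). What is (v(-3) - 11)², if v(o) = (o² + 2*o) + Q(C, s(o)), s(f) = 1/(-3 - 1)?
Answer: 1089/16 ≈ 68.063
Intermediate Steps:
s(f) = -¼ (s(f) = 1/(-4) = -¼)
C = 1 (C = 1/1 = 1)
v(o) = -¼ + o² + 2*o (v(o) = (o² + 2*o) - ¼ = -¼ + o² + 2*o)
(v(-3) - 11)² = ((-¼ + (-3)² + 2*(-3)) - 11)² = ((-¼ + 9 - 6) - 11)² = (11/4 - 11)² = (-33/4)² = 1089/16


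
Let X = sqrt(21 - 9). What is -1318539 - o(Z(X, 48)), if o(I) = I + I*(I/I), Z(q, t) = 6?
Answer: -1318551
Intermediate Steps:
X = 2*sqrt(3) (X = sqrt(12) = 2*sqrt(3) ≈ 3.4641)
o(I) = 2*I (o(I) = I + I*1 = I + I = 2*I)
-1318539 - o(Z(X, 48)) = -1318539 - 2*6 = -1318539 - 1*12 = -1318539 - 12 = -1318551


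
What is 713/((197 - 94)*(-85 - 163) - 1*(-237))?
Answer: -713/25307 ≈ -0.028174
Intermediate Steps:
713/((197 - 94)*(-85 - 163) - 1*(-237)) = 713/(103*(-248) + 237) = 713/(-25544 + 237) = 713/(-25307) = 713*(-1/25307) = -713/25307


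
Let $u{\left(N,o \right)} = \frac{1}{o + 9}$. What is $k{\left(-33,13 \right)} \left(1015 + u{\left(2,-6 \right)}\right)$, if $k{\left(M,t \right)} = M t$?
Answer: $-435578$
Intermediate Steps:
$u{\left(N,o \right)} = \frac{1}{9 + o}$
$k{\left(-33,13 \right)} \left(1015 + u{\left(2,-6 \right)}\right) = \left(-33\right) 13 \left(1015 + \frac{1}{9 - 6}\right) = - 429 \left(1015 + \frac{1}{3}\right) = \left(-429\right) \frac{3046}{3} = -435578$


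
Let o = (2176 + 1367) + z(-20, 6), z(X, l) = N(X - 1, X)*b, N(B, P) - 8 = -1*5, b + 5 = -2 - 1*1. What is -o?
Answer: -3519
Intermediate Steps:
b = -8 (b = -5 + (-2 - 1*1) = -5 + (-2 - 1) = -5 - 3 = -8)
N(B, P) = 3 (N(B, P) = 8 - 1*5 = 8 - 5 = 3)
z(X, l) = -24 (z(X, l) = 3*(-8) = -24)
o = 3519 (o = (2176 + 1367) - 24 = 3543 - 24 = 3519)
-o = -1*3519 = -3519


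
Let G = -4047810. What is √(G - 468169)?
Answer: I*√4515979 ≈ 2125.1*I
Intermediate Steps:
√(G - 468169) = √(-4047810 - 468169) = √(-4515979) = I*√4515979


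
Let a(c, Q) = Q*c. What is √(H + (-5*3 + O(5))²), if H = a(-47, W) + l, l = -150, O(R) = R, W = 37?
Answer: I*√1789 ≈ 42.297*I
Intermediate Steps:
H = -1889 (H = 37*(-47) - 150 = -1739 - 150 = -1889)
√(H + (-5*3 + O(5))²) = √(-1889 + (-5*3 + 5)²) = √(-1889 + (-15 + 5)²) = √(-1889 + (-10)²) = √(-1889 + 100) = √(-1789) = I*√1789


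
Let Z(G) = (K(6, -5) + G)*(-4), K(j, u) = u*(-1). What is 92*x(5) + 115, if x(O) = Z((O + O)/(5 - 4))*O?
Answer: -27485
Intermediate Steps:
K(j, u) = -u
Z(G) = -20 - 4*G (Z(G) = (-1*(-5) + G)*(-4) = (5 + G)*(-4) = -20 - 4*G)
x(O) = O*(-20 - 8*O) (x(O) = (-20 - 4*(O + O)/(5 - 4))*O = (-20 - 4*2*O/1)*O = (-20 - 4*2*O)*O = (-20 - 8*O)*O = O*(-20 - 8*O))
92*x(5) + 115 = 92*(-4*5*(5 + 2*5)) + 115 = 92*(-4*5*(5 + 10)) + 115 = 92*(-4*5*15) + 115 = 92*(-300) + 115 = -27600 + 115 = -27485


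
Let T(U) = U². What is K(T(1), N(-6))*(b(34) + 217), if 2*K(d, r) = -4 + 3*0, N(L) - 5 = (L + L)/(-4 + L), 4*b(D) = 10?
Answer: -439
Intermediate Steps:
b(D) = 5/2 (b(D) = (¼)*10 = 5/2)
N(L) = 5 + 2*L/(-4 + L) (N(L) = 5 + (L + L)/(-4 + L) = 5 + (2*L)/(-4 + L) = 5 + 2*L/(-4 + L))
K(d, r) = -2 (K(d, r) = (-4 + 3*0)/2 = (-4 + 0)/2 = (½)*(-4) = -2)
K(T(1), N(-6))*(b(34) + 217) = -2*(5/2 + 217) = -2*439/2 = -439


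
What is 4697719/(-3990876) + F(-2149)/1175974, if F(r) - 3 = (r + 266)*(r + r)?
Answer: 13387155407353/2346583206612 ≈ 5.7050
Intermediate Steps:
F(r) = 3 + 2*r*(266 + r) (F(r) = 3 + (r + 266)*(r + r) = 3 + (266 + r)*(2*r) = 3 + 2*r*(266 + r))
4697719/(-3990876) + F(-2149)/1175974 = 4697719/(-3990876) + (3 + 2*(-2149)**2 + 532*(-2149))/1175974 = 4697719*(-1/3990876) + (3 + 2*4618201 - 1143268)*(1/1175974) = -4697719/3990876 + (3 + 9236402 - 1143268)*(1/1175974) = -4697719/3990876 + 8093137*(1/1175974) = -4697719/3990876 + 8093137/1175974 = 13387155407353/2346583206612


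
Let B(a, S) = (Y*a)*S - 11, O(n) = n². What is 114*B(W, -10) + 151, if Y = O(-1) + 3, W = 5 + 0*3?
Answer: -23903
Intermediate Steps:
W = 5 (W = 5 + 0 = 5)
Y = 4 (Y = (-1)² + 3 = 1 + 3 = 4)
B(a, S) = -11 + 4*S*a (B(a, S) = (4*a)*S - 11 = 4*S*a - 11 = -11 + 4*S*a)
114*B(W, -10) + 151 = 114*(-11 + 4*(-10)*5) + 151 = 114*(-11 - 200) + 151 = 114*(-211) + 151 = -24054 + 151 = -23903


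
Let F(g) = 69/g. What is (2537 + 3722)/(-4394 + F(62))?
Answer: -388058/272359 ≈ -1.4248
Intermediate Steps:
(2537 + 3722)/(-4394 + F(62)) = (2537 + 3722)/(-4394 + 69/62) = 6259/(-4394 + 69*(1/62)) = 6259/(-4394 + 69/62) = 6259/(-272359/62) = 6259*(-62/272359) = -388058/272359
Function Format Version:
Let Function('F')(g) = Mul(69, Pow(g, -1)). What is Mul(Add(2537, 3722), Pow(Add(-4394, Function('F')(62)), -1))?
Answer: Rational(-388058, 272359) ≈ -1.4248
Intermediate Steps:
Mul(Add(2537, 3722), Pow(Add(-4394, Function('F')(62)), -1)) = Mul(Add(2537, 3722), Pow(Add(-4394, Mul(69, Pow(62, -1))), -1)) = Mul(6259, Pow(Add(-4394, Mul(69, Rational(1, 62))), -1)) = Mul(6259, Pow(Add(-4394, Rational(69, 62)), -1)) = Mul(6259, Pow(Rational(-272359, 62), -1)) = Mul(6259, Rational(-62, 272359)) = Rational(-388058, 272359)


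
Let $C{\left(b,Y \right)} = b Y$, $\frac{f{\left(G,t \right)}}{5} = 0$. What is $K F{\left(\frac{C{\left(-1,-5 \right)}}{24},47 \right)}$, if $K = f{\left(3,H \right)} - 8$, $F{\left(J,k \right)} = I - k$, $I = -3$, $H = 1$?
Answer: $400$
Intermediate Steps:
$f{\left(G,t \right)} = 0$ ($f{\left(G,t \right)} = 5 \cdot 0 = 0$)
$C{\left(b,Y \right)} = Y b$
$F{\left(J,k \right)} = -3 - k$
$K = -8$ ($K = 0 - 8 = -8$)
$K F{\left(\frac{C{\left(-1,-5 \right)}}{24},47 \right)} = - 8 \left(-3 - 47\right) = \left(-8\right) \left(-50\right) = 400$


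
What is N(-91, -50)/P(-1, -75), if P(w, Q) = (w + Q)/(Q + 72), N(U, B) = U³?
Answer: -2260713/76 ≈ -29746.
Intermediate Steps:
P(w, Q) = (Q + w)/(72 + Q)
N(-91, -50)/P(-1, -75) = (-91)³/(((-75 - 1)/(72 - 75))) = -753571/(-76/(-3)) = -753571/((-⅓*(-76))) = -753571/76/3 = -753571*3/76 = -2260713/76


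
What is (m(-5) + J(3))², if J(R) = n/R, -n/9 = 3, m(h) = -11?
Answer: 400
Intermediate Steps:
n = -27 (n = -9*3 = -27)
J(R) = -27/R
(m(-5) + J(3))² = (-11 - 27/3)² = (-11 - 27*⅓)² = (-11 - 9)² = (-20)² = 400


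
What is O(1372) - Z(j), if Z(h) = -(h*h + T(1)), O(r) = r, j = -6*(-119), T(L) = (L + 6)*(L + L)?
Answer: 511182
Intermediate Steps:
T(L) = 2*L*(6 + L) (T(L) = (6 + L)*(2*L) = 2*L*(6 + L))
j = 714
Z(h) = -14 - h² (Z(h) = -(h*h + 2*1*(6 + 1)) = -(h² + 2*1*7) = -(h² + 14) = -(14 + h²) = -14 - h²)
O(1372) - Z(j) = 1372 - (-14 - 1*714²) = 1372 - (-14 - 1*509796) = 1372 - (-14 - 509796) = 1372 - 1*(-509810) = 1372 + 509810 = 511182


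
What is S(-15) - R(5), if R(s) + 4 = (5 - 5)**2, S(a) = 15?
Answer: 19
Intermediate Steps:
R(s) = -4 (R(s) = -4 + (5 - 5)**2 = -4 + 0**2 = -4 + 0 = -4)
S(-15) - R(5) = 15 - 1*(-4) = 15 + 4 = 19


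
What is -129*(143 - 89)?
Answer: -6966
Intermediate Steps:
-129*(143 - 89) = -129*54 = -6966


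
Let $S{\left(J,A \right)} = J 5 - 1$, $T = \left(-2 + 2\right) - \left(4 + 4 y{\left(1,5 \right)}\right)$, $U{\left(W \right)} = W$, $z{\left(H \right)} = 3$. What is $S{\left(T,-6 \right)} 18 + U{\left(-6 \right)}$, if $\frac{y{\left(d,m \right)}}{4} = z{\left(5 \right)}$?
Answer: $-4704$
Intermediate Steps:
$y{\left(d,m \right)} = 12$ ($y{\left(d,m \right)} = 4 \cdot 3 = 12$)
$T = -52$ ($T = \left(-2 + 2\right) - 52 = 0 - 52 = -52$)
$S{\left(J,A \right)} = -1 + 5 J$ ($S{\left(J,A \right)} = 5 J - 1 = -1 + 5 J$)
$S{\left(T,-6 \right)} 18 + U{\left(-6 \right)} = \left(-1 + 5 \left(-52\right)\right) 18 - 6 = \left(-1 - 260\right) 18 - 6 = \left(-261\right) 18 - 6 = -4698 - 6 = -4704$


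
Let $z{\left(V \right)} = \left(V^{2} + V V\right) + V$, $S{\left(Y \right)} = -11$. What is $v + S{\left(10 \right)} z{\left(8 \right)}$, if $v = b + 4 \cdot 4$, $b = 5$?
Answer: $-1475$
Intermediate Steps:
$v = 21$ ($v = 5 + 4 \cdot 4 = 5 + 16 = 21$)
$z{\left(V \right)} = V + 2 V^{2}$ ($z{\left(V \right)} = \left(V^{2} + V^{2}\right) + V = 2 V^{2} + V = V + 2 V^{2}$)
$v + S{\left(10 \right)} z{\left(8 \right)} = 21 - 11 \cdot 8 \left(1 + 2 \cdot 8\right) = 21 - 11 \cdot 8 \left(1 + 16\right) = 21 - 11 \cdot 8 \cdot 17 = 21 - 1496 = -1475$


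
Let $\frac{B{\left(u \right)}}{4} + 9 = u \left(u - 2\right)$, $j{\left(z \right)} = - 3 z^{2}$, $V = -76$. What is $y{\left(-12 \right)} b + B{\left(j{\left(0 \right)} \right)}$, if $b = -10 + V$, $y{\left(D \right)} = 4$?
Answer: $-380$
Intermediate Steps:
$b = -86$ ($b = -10 - 76 = -86$)
$B{\left(u \right)} = -36 + 4 u \left(-2 + u\right)$ ($B{\left(u \right)} = -36 + 4 u \left(u - 2\right) = -36 + 4 u \left(-2 + u\right)$)
$y{\left(-12 \right)} b + B{\left(j{\left(0 \right)} \right)} = 4 \left(-86\right) - \left(36 + 0 + 8 \left(-3\right) 0^{2}\right) = -344 - \left(36 + 0 + 8 \left(-3\right) 0\right) = -344 - \left(36 - 4 \cdot 0^{2}\right) = -344 + \left(-36 + 0 + 4 \cdot 0\right) = -344 + \left(-36 + 0 + 0\right) = -344 - 36 = -380$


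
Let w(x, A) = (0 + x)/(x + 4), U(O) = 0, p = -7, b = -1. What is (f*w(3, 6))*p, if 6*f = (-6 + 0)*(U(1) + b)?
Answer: -3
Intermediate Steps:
w(x, A) = x/(4 + x)
f = 1 (f = ((-6 + 0)*(0 - 1))/6 = (-6*(-1))/6 = (1/6)*6 = 1)
(f*w(3, 6))*p = (1*(3/(4 + 3)))*(-7) = (1*(3/7))*(-7) = (3/7)*(-7) = -3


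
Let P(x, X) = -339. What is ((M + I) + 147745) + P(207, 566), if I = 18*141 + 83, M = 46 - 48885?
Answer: 101188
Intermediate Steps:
M = -48839
I = 2621 (I = 2538 + 83 = 2621)
((M + I) + 147745) + P(207, 566) = ((-48839 + 2621) + 147745) - 339 = (-46218 + 147745) - 339 = 101527 - 339 = 101188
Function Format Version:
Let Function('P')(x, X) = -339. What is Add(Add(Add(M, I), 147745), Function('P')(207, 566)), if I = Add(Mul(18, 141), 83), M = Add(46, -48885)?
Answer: 101188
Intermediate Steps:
M = -48839
I = 2621 (I = Add(2538, 83) = 2621)
Add(Add(Add(M, I), 147745), Function('P')(207, 566)) = Add(Add(Add(-48839, 2621), 147745), -339) = Add(Add(-46218, 147745), -339) = Add(101527, -339) = 101188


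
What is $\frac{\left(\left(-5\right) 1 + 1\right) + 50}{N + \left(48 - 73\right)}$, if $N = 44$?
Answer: $\frac{46}{19} \approx 2.4211$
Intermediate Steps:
$\frac{\left(\left(-5\right) 1 + 1\right) + 50}{N + \left(48 - 73\right)} = \frac{\left(\left(-5\right) 1 + 1\right) + 50}{44 + \left(48 - 73\right)} = \frac{\left(-5 + 1\right) + 50}{44 - 25} = \frac{-4 + 50}{19} = 46 \cdot \frac{1}{19} = \frac{46}{19}$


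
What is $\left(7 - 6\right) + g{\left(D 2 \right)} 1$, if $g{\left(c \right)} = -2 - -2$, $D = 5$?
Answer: $1$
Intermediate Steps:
$g{\left(c \right)} = 0$ ($g{\left(c \right)} = -2 + 2 = 0$)
$\left(7 - 6\right) + g{\left(D 2 \right)} 1 = \left(7 - 6\right) + 0 \cdot 1 = 1 + 0 = 1$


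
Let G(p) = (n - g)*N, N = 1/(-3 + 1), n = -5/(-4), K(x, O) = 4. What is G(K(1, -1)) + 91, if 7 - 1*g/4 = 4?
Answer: 771/8 ≈ 96.375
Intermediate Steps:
n = 5/4 (n = -5*(-¼) = 5/4 ≈ 1.2500)
g = 12 (g = 28 - 4*4 = 28 - 16 = 12)
N = -½ (N = 1/(-2) = -½ ≈ -0.50000)
G(p) = 43/8 (G(p) = (5/4 - 1*12)*(-½) = (5/4 - 12)*(-½) = -43/4*(-½) = 43/8)
G(K(1, -1)) + 91 = 43/8 + 91 = 771/8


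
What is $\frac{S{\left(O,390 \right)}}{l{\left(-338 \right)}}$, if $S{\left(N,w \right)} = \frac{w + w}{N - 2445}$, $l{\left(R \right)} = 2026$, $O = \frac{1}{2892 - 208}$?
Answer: $- \frac{1046760}{6647689927} \approx -0.00015746$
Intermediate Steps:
$O = \frac{1}{2684}$ ($O = \frac{1}{2892 - 208} = \frac{1}{2684} \approx 0.00037258$)
$S{\left(N,w \right)} = \frac{2 w}{-2445 + N}$
$\frac{S{\left(O,390 \right)}}{l{\left(-338 \right)}} = \frac{2 \cdot 390 \frac{1}{-2445 + \frac{1}{2684}}}{2026} = 2 \cdot 390 \frac{1}{- \frac{6562379}{2684}} \cdot \frac{1}{2026} = 2 \cdot 390 \left(- \frac{2684}{6562379}\right) \frac{1}{2026} = \left(- \frac{2093520}{6562379}\right) \frac{1}{2026} = - \frac{1046760}{6647689927}$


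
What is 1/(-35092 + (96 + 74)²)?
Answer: -1/6192 ≈ -0.00016150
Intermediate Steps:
1/(-35092 + (96 + 74)²) = 1/(-35092 + 170²) = 1/(-35092 + 28900) = 1/(-6192) = -1/6192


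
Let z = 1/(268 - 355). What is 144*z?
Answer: -48/29 ≈ -1.6552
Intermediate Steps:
z = -1/87 (z = 1/(-87) = -1/87 ≈ -0.011494)
144*z = 144*(-1/87) = -48/29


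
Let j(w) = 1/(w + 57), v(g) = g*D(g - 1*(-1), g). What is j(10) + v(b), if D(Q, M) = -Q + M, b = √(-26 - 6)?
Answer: 1/67 - 4*I*√2 ≈ 0.014925 - 5.6569*I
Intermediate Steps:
b = 4*I*√2 (b = √(-32) = 4*I*√2 ≈ 5.6569*I)
D(Q, M) = M - Q
v(g) = -g (v(g) = g*(g - (g - 1*(-1))) = g*(g - (g + 1)) = g*(g - (1 + g)) = g*(g + (-1 - g)) = g*(-1) = -g)
j(w) = 1/(57 + w)
j(10) + v(b) = 1/(57 + 10) - 4*I*√2 = 1/67 - 4*I*√2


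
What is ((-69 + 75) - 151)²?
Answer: 21025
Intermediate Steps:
((-69 + 75) - 151)² = (6 - 151)² = (-145)² = 21025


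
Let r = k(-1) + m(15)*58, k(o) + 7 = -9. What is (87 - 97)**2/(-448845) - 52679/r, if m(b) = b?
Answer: -4728958231/76662726 ≈ -61.685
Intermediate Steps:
k(o) = -16 (k(o) = -7 - 9 = -16)
r = 854 (r = -16 + 15*58 = -16 + 870 = 854)
(87 - 97)**2/(-448845) - 52679/r = (87 - 97)**2/(-448845) - 52679/854 = (-10)**2*(-1/448845) - 52679*1/854 = 100*(-1/448845) - 52679/854 = -20/89769 - 52679/854 = -4728958231/76662726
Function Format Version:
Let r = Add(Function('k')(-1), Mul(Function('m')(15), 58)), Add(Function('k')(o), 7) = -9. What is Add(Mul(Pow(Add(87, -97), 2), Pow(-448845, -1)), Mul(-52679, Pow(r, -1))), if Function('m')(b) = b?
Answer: Rational(-4728958231, 76662726) ≈ -61.685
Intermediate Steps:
Function('k')(o) = -16 (Function('k')(o) = Add(-7, -9) = -16)
r = 854 (r = Add(-16, Mul(15, 58)) = Add(-16, 870) = 854)
Add(Mul(Pow(Add(87, -97), 2), Pow(-448845, -1)), Mul(-52679, Pow(r, -1))) = Add(Mul(Pow(Add(87, -97), 2), Pow(-448845, -1)), Mul(-52679, Pow(854, -1))) = Add(Mul(Pow(-10, 2), Rational(-1, 448845)), Mul(-52679, Rational(1, 854))) = Add(Mul(100, Rational(-1, 448845)), Rational(-52679, 854)) = Add(Rational(-20, 89769), Rational(-52679, 854)) = Rational(-4728958231, 76662726)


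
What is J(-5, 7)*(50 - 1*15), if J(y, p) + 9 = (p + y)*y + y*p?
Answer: -1890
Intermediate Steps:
J(y, p) = -9 + p*y + y*(p + y) (J(y, p) = -9 + ((p + y)*y + y*p) = -9 + (y*(p + y) + p*y) = -9 + (p*y + y*(p + y)) = -9 + p*y + y*(p + y))
J(-5, 7)*(50 - 1*15) = (-9 + (-5)² + 2*7*(-5))*(50 - 1*15) = (-9 + 25 - 70)*(50 - 15) = -54*35 = -1890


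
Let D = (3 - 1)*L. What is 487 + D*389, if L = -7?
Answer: -4959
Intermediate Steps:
D = -14 (D = (3 - 1)*(-7) = 2*(-7) = -14)
487 + D*389 = 487 - 14*389 = 487 - 5446 = -4959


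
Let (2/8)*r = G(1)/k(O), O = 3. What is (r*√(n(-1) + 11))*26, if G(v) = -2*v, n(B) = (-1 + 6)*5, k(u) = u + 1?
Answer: -312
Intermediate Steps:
k(u) = 1 + u
n(B) = 25 (n(B) = 5*5 = 25)
r = -2 (r = 4*((-2*1)/(1 + 3)) = 4*(-2/4) = 4*(-2*¼) = 4*(-½) = -2)
(r*√(n(-1) + 11))*26 = -2*√(25 + 11)*26 = -2*√36*26 = -2*6*26 = -12*26 = -312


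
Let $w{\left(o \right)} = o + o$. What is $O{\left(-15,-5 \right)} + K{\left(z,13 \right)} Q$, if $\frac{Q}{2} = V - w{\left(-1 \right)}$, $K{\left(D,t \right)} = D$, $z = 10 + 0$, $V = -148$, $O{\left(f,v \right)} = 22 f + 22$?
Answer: $-3228$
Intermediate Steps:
$O{\left(f,v \right)} = 22 + 22 f$
$w{\left(o \right)} = 2 o$
$z = 10$
$Q = -292$ ($Q = 2 \left(-148 - 2 \left(-1\right)\right) = 2 \left(-148 - -2\right) = 2 \left(-148 + 2\right) = 2 \left(-146\right) = -292$)
$O{\left(-15,-5 \right)} + K{\left(z,13 \right)} Q = \left(22 + 22 \left(-15\right)\right) + 10 \left(-292\right) = \left(22 - 330\right) - 2920 = -308 - 2920 = -3228$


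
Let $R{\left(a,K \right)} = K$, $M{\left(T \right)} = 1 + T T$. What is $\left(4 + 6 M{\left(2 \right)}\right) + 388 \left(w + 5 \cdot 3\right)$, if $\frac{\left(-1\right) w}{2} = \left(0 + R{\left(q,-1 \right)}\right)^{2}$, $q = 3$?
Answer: $5078$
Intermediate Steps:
$M{\left(T \right)} = 1 + T^{2}$
$w = -2$ ($w = - 2 \left(0 - 1\right)^{2} = - 2 \left(-1\right)^{2} = \left(-2\right) 1 = -2$)
$\left(4 + 6 M{\left(2 \right)}\right) + 388 \left(w + 5 \cdot 3\right) = \left(4 + 6 \left(1 + 2^{2}\right)\right) + 388 \left(-2 + 5 \cdot 3\right) = \left(4 + 6 \left(1 + 4\right)\right) + 388 \left(-2 + 15\right) = \left(4 + 6 \cdot 5\right) + 388 \cdot 13 = \left(4 + 30\right) + 5044 = 34 + 5044 = 5078$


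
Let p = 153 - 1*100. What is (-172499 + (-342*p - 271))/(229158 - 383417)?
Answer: 190896/154259 ≈ 1.2375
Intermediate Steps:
p = 53 (p = 153 - 100 = 53)
(-172499 + (-342*p - 271))/(229158 - 383417) = (-172499 + (-342*53 - 271))/(229158 - 383417) = (-172499 + (-18126 - 271))/(-154259) = (-172499 - 18397)*(-1/154259) = -190896*(-1/154259) = 190896/154259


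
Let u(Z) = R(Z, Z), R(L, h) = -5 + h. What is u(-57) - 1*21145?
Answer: -21207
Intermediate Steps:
u(Z) = -5 + Z
u(-57) - 1*21145 = (-5 - 57) - 1*21145 = -62 - 21145 = -21207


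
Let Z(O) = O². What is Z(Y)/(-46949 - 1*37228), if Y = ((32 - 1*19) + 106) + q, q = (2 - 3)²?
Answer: -1600/9353 ≈ -0.17107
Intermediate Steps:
q = 1 (q = (-1)² = 1)
Y = 120 (Y = ((32 - 1*19) + 106) + 1 = ((32 - 19) + 106) + 1 = (13 + 106) + 1 = 119 + 1 = 120)
Z(Y)/(-46949 - 1*37228) = 120²/(-46949 - 1*37228) = 14400/(-46949 - 37228) = 14400/(-84177) = 14400*(-1/84177) = -1600/9353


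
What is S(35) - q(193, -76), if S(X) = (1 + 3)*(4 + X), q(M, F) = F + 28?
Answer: 204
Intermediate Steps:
q(M, F) = 28 + F
S(X) = 16 + 4*X (S(X) = 4*(4 + X) = 16 + 4*X)
S(35) - q(193, -76) = (16 + 4*35) - (28 - 76) = (16 + 140) - 1*(-48) = 156 + 48 = 204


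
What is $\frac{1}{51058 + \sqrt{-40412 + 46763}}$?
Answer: $\frac{51058}{2606913013} - \frac{\sqrt{6351}}{2606913013} \approx 1.9555 \cdot 10^{-5}$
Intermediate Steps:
$\frac{1}{51058 + \sqrt{-40412 + 46763}} = \frac{1}{51058 + \sqrt{6351}}$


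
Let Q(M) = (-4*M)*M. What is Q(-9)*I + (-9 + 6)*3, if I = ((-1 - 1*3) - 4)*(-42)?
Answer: -108873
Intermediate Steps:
Q(M) = -4*M**2
I = 336 (I = ((-1 - 3) - 4)*(-42) = (-4 - 4)*(-42) = -8*(-42) = 336)
Q(-9)*I + (-9 + 6)*3 = -4*(-9)**2*336 + (-9 + 6)*3 = -4*81*336 - 3*3 = -324*336 - 9 = -108864 - 9 = -108873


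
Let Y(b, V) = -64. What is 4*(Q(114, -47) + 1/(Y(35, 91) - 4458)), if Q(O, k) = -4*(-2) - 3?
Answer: 45218/2261 ≈ 19.999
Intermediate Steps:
Q(O, k) = 5 (Q(O, k) = 8 - 3 = 5)
4*(Q(114, -47) + 1/(Y(35, 91) - 4458)) = 4*(5 + 1/(-64 - 4458)) = 4*(5 + 1/(-4522)) = 4*(5 - 1/4522) = 4*(22609/4522) = 45218/2261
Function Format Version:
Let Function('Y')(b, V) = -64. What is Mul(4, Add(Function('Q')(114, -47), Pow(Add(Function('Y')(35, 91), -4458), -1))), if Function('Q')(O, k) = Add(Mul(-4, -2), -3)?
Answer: Rational(45218, 2261) ≈ 19.999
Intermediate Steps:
Function('Q')(O, k) = 5 (Function('Q')(O, k) = Add(8, -3) = 5)
Mul(4, Add(Function('Q')(114, -47), Pow(Add(Function('Y')(35, 91), -4458), -1))) = Mul(4, Add(5, Pow(Add(-64, -4458), -1))) = Mul(4, Add(5, Pow(-4522, -1))) = Mul(4, Add(5, Rational(-1, 4522))) = Mul(4, Rational(22609, 4522)) = Rational(45218, 2261)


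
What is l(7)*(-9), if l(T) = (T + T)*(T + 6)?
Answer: -1638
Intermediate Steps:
l(T) = 2*T*(6 + T) (l(T) = (2*T)*(6 + T) = 2*T*(6 + T))
l(7)*(-9) = (2*7*(6 + 7))*(-9) = (2*7*13)*(-9) = 182*(-9) = -1638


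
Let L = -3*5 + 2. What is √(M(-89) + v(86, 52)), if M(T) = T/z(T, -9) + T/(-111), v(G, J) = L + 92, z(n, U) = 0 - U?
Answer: √861397/111 ≈ 8.3614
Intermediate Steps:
L = -13 (L = -15 + 2 = -13)
z(n, U) = -U
v(G, J) = 79 (v(G, J) = -13 + 92 = 79)
M(T) = 34*T/333 (M(T) = T/((-1*(-9))) + T/(-111) = T/9 + T*(-1/111) = T*(⅑) - T/111 = T/9 - T/111 = 34*T/333)
√(M(-89) + v(86, 52)) = √((34/333)*(-89) + 79) = √(-3026/333 + 79) = √(23281/333) = √861397/111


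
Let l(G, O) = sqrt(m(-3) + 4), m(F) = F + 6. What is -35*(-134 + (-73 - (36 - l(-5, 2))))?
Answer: 8505 - 35*sqrt(7) ≈ 8412.4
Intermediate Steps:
m(F) = 6 + F
l(G, O) = sqrt(7) (l(G, O) = sqrt((6 - 3) + 4) = sqrt(3 + 4) = sqrt(7))
-35*(-134 + (-73 - (36 - l(-5, 2)))) = -35*(-134 + (-73 - (36 - sqrt(7)))) = -35*(-134 + (-73 + (-36 + sqrt(7)))) = -35*(-134 + (-109 + sqrt(7))) = -35*(-243 + sqrt(7)) = 8505 - 35*sqrt(7)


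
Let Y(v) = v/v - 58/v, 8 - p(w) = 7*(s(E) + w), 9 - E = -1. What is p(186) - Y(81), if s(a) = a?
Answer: -110507/81 ≈ -1364.3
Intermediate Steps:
E = 10 (E = 9 - 1*(-1) = 9 + 1 = 10)
p(w) = -62 - 7*w (p(w) = 8 - 7*(10 + w) = 8 - (70 + 7*w) = 8 + (-70 - 7*w) = -62 - 7*w)
Y(v) = 1 - 58/v
p(186) - Y(81) = (-62 - 7*186) - (-58 + 81)/81 = (-62 - 1302) - 23/81 = -1364 - 1*23/81 = -1364 - 23/81 = -110507/81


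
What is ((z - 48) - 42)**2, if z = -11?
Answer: 10201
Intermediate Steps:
((z - 48) - 42)**2 = ((-11 - 48) - 42)**2 = (-59 - 42)**2 = (-101)**2 = 10201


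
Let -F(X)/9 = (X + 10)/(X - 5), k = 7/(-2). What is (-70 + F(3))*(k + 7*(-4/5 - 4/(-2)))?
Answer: -1127/20 ≈ -56.350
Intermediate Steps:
k = -7/2 (k = 7*(-½) = -7/2 ≈ -3.5000)
F(X) = -9*(10 + X)/(-5 + X) (F(X) = -9*(X + 10)/(X - 5) = -9*(10 + X)/(-5 + X))
(-70 + F(3))*(k + 7*(-4/5 - 4/(-2))) = (-70 + 9*(-10 - 1*3)/(-5 + 3))*(-7/2 + 7*(-4/5 - 4/(-2))) = (-70 + 9*(-10 - 3)/(-2))*(-7/2 + 7*(-4*⅕ - 4*(-½))) = (-70 + 9*(-½)*(-13))*(-7/2 + 7*(-⅘ + 2)) = (-70 + 117/2)*(-7/2 + 7*(6/5)) = -23*(-7/2 + 42/5)/2 = -23/2*49/10 = -1127/20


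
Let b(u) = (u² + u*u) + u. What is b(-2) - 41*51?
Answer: -2085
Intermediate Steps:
b(u) = u + 2*u² (b(u) = (u² + u²) + u = 2*u² + u = u + 2*u²)
b(-2) - 41*51 = -2*(1 + 2*(-2)) - 41*51 = -2*(1 - 4) - 2091 = -2*(-3) - 2091 = 6 - 2091 = -2085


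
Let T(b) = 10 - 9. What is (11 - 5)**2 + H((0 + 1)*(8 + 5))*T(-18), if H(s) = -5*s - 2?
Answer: -31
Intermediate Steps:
T(b) = 1
H(s) = -2 - 5*s
(11 - 5)**2 + H((0 + 1)*(8 + 5))*T(-18) = (11 - 5)**2 + (-2 - 5*(0 + 1)*(8 + 5))*1 = 6**2 + (-2 - 5*13)*1 = 36 + (-2 - 5*13)*1 = 36 + (-2 - 65)*1 = 36 - 67*1 = 36 - 67 = -31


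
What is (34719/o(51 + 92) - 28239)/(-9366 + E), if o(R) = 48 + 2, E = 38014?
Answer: -1377231/1432400 ≈ -0.96148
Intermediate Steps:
o(R) = 50
(34719/o(51 + 92) - 28239)/(-9366 + E) = (34719/50 - 28239)/(-9366 + 38014) = (34719*(1/50) - 28239)/28648 = (34719/50 - 28239)*(1/28648) = -1377231/50*1/28648 = -1377231/1432400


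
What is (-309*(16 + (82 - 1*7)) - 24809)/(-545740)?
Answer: 13232/136435 ≈ 0.096984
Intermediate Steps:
(-309*(16 + (82 - 1*7)) - 24809)/(-545740) = (-309*(16 + (82 - 7)) - 24809)*(-1/545740) = (-309*(16 + 75) - 24809)*(-1/545740) = (-309*91 - 24809)*(-1/545740) = (-28119 - 24809)*(-1/545740) = -52928*(-1/545740) = 13232/136435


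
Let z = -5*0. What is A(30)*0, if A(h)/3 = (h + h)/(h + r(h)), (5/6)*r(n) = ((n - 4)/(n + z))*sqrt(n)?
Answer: 0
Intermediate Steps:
z = 0
r(n) = 6*(-4 + n)/(5*sqrt(n)) (r(n) = 6*(((n - 4)/(n + 0))*sqrt(n))/5 = 6*(((-4 + n)/n)*sqrt(n))/5 = 6*((-4 + n)/sqrt(n))/5 = 6*(-4 + n)/(5*sqrt(n)))
A(h) = 6*h/(h + 6*(-4 + h)/(5*sqrt(h))) (A(h) = 3*((h + h)/(h + 6*(-4 + h)/(5*sqrt(h)))) = 3*((2*h)/(h + 6*(-4 + h)/(5*sqrt(h)))) = 3*(2*h/(h + 6*(-4 + h)/(5*sqrt(h)))) = 6*h/(h + 6*(-4 + h)/(5*sqrt(h))))
A(30)*0 = (30*30**(3/2)/(-24 + 5*30**(3/2) + 6*30))*0 = (30*(30*sqrt(30))/(-24 + 5*(30*sqrt(30)) + 180))*0 = (30*(30*sqrt(30))/(-24 + 150*sqrt(30) + 180))*0 = (30*(30*sqrt(30))/(156 + 150*sqrt(30)))*0 = (900*sqrt(30)/(156 + 150*sqrt(30)))*0 = 0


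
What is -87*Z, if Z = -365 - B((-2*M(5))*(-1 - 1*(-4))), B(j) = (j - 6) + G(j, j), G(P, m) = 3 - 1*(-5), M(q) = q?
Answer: 29319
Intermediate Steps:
G(P, m) = 8 (G(P, m) = 3 + 5 = 8)
B(j) = 2 + j (B(j) = (j - 6) + 8 = (-6 + j) + 8 = 2 + j)
Z = -337 (Z = -365 - (2 + (-2*5)*(-1 - 1*(-4))) = -365 - (2 - 10*(-1 + 4)) = -365 - (2 - 10*3) = -365 - (2 - 30) = -365 - 1*(-28) = -365 + 28 = -337)
-87*Z = -87*(-337) = 29319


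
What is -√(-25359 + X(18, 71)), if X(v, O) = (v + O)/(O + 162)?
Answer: -I*√1376694014/233 ≈ -159.24*I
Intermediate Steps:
X(v, O) = (O + v)/(162 + O)
-√(-25359 + X(18, 71)) = -√(-25359 + (71 + 18)/(162 + 71)) = -√(-25359 + 89/233) = -√(-5908558/233) = -I*√1376694014/233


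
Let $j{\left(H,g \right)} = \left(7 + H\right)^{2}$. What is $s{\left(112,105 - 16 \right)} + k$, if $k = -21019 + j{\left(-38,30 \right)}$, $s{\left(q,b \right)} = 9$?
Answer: $-20049$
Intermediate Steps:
$k = -20058$ ($k = -21019 + \left(7 - 38\right)^{2} = -21019 + \left(-31\right)^{2} = -21019 + 961 = -20058$)
$s{\left(112,105 - 16 \right)} + k = 9 - 20058 = -20049$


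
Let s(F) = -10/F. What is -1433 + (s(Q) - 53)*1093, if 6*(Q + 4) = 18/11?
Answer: -2313612/41 ≈ -56430.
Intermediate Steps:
Q = -41/11 (Q = -4 + (18/11)/6 = -4 + (18*(1/11))/6 = -4 + (1/6)*(18/11) = -4 + 3/11 = -41/11 ≈ -3.7273)
-1433 + (s(Q) - 53)*1093 = -1433 + (-10/(-41/11) - 53)*1093 = -1433 + (-10*(-11/41) - 53)*1093 = -1433 + (110/41 - 53)*1093 = -1433 - 2063/41*1093 = -1433 - 2254859/41 = -2313612/41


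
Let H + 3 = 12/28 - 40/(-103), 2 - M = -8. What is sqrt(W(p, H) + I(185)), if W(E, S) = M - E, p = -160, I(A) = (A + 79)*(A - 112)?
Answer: sqrt(19442) ≈ 139.43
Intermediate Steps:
M = 10 (M = 2 - 1*(-8) = 2 + 8 = 10)
H = -1574/721 (H = -3 + (12/28 - 40/(-103)) = -3 + (12*(1/28) - 40*(-1/103)) = -3 + (3/7 + 40/103) = -3 + 589/721 = -1574/721 ≈ -2.1831)
I(A) = (-112 + A)*(79 + A) (I(A) = (79 + A)*(-112 + A) = (-112 + A)*(79 + A))
W(E, S) = 10 - E
sqrt(W(p, H) + I(185)) = sqrt((10 - 1*(-160)) + (-8848 + 185**2 - 33*185)) = sqrt((10 + 160) + (-8848 + 34225 - 6105)) = sqrt(170 + 19272) = sqrt(19442)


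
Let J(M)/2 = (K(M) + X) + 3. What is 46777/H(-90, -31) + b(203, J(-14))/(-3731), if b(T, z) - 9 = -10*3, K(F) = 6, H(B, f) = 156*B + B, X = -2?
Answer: -24889751/7531290 ≈ -3.3048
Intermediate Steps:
H(B, f) = 157*B
J(M) = 14 (J(M) = 2*((6 - 2) + 3) = 2*(4 + 3) = 2*7 = 14)
b(T, z) = -21 (b(T, z) = 9 - 10*3 = 9 - 30 = -21)
46777/H(-90, -31) + b(203, J(-14))/(-3731) = 46777/((157*(-90))) - 21/(-3731) = 46777/(-14130) - 21*(-1/3731) = 46777*(-1/14130) + 3/533 = -46777/14130 + 3/533 = -24889751/7531290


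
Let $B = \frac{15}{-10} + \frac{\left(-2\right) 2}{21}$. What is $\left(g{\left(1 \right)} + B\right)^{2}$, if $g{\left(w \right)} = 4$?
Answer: $\frac{9409}{1764} \approx 5.3339$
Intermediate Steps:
$B = - \frac{71}{42}$ ($B = 15 \left(- \frac{1}{10}\right) - \frac{4}{21} = - \frac{3}{2} - \frac{4}{21} = - \frac{71}{42} \approx -1.6905$)
$\left(g{\left(1 \right)} + B\right)^{2} = \left(4 - \frac{71}{42}\right)^{2} = \left(\frac{97}{42}\right)^{2} = \frac{9409}{1764}$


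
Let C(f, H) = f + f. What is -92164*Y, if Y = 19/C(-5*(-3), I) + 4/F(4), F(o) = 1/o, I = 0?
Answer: -22994918/15 ≈ -1.5330e+6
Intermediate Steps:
C(f, H) = 2*f
Y = 499/30 (Y = 19/((2*(-5*(-3)))) + 4/(1/4) = 19/((2*15)) + 4/(¼) = 19/30 + 4*4 = 19*(1/30) + 16 = 19/30 + 16 = 499/30 ≈ 16.633)
-92164*Y = -92164*499/30 = -22994918/15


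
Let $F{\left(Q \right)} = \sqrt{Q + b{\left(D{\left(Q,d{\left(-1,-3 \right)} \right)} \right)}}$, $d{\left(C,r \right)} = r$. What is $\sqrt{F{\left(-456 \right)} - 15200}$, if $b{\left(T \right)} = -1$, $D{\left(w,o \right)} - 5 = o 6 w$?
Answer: $\sqrt{-15200 + i \sqrt{457}} \approx 0.0867 + 123.29 i$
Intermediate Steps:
$D{\left(w,o \right)} = 5 + 6 o w$ ($D{\left(w,o \right)} = 5 + o 6 w = 5 + 6 o w$)
$F{\left(Q \right)} = \sqrt{-1 + Q}$ ($F{\left(Q \right)} = \sqrt{Q - 1} = \sqrt{-1 + Q}$)
$\sqrt{F{\left(-456 \right)} - 15200} = \sqrt{\sqrt{-1 - 456} - 15200} = \sqrt{\sqrt{-457} - 15200} = \sqrt{i \sqrt{457} - 15200} = \sqrt{-15200 + i \sqrt{457}}$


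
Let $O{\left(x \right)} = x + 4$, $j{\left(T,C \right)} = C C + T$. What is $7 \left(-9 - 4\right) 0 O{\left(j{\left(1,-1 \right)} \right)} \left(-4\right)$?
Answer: $0$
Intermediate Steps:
$j{\left(T,C \right)} = T + C^{2}$ ($j{\left(T,C \right)} = C^{2} + T = T + C^{2}$)
$O{\left(x \right)} = 4 + x$
$7 \left(-9 - 4\right) 0 O{\left(j{\left(1,-1 \right)} \right)} \left(-4\right) = 7 \left(-9 - 4\right) 0 \left(4 + \left(1 + \left(-1\right)^{2}\right)\right) \left(-4\right) = 7 \left(-13\right) 0 \left(4 + \left(1 + 1\right)\right) \left(-4\right) = - 91 \cdot 0 \left(4 + 2\right) \left(-4\right) = - 91 \cdot 0 \cdot 6 \left(-4\right) = - 91 \cdot 0 \left(-4\right) = \left(-91\right) 0 = 0$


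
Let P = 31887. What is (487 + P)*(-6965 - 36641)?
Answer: -1411700644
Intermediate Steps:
(487 + P)*(-6965 - 36641) = (487 + 31887)*(-6965 - 36641) = 32374*(-43606) = -1411700644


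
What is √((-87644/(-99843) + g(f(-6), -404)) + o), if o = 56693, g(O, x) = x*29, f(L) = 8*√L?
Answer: √448367581477965/99843 ≈ 212.08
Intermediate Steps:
g(O, x) = 29*x
√((-87644/(-99843) + g(f(-6), -404)) + o) = √((-87644/(-99843) + 29*(-404)) + 56693) = √((-87644*(-1/99843) - 11716) + 56693) = √((87644/99843 - 11716) + 56693) = √(-1169672944/99843 + 56693) = √(4490726255/99843) = √448367581477965/99843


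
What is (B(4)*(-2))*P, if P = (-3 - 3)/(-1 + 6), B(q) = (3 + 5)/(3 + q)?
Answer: 96/35 ≈ 2.7429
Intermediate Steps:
B(q) = 8/(3 + q)
P = -6/5 ≈ -1.2000
(B(4)*(-2))*P = ((8/(3 + 4))*(-2))*(-6/5) = ((8/7)*(-2))*(-6/5) = -16/7*(-6/5) = 96/35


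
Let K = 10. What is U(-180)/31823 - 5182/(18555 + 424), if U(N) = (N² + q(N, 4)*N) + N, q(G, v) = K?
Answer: 412434394/603968717 ≈ 0.68287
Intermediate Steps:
q(G, v) = 10
U(N) = N² + 11*N (U(N) = (N² + 10*N) + N = N² + 11*N)
U(-180)/31823 - 5182/(18555 + 424) = -180*(11 - 180)/31823 - 5182/(18555 + 424) = -180*(-169)*(1/31823) - 5182/18979 = 30420*(1/31823) - 5182*1/18979 = 30420/31823 - 5182/18979 = 412434394/603968717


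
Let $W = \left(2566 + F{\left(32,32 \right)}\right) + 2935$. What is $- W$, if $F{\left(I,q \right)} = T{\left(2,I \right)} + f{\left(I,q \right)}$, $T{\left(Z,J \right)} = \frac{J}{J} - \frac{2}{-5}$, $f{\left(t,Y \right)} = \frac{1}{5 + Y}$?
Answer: $- \frac{1017949}{185} \approx -5502.4$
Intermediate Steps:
$T{\left(Z,J \right)} = \frac{7}{5}$ ($T{\left(Z,J \right)} = 1 - - \frac{2}{5} = 1 + \frac{2}{5} = \frac{7}{5}$)
$F{\left(I,q \right)} = \frac{7}{5} + \frac{1}{5 + q}$
$W = \frac{1017949}{185}$ ($W = \left(2566 + \frac{40 + 7 \cdot 32}{5 \left(5 + 32\right)}\right) + 2935 = \left(2566 + \frac{40 + 224}{5 \cdot 37}\right) + 2935 = \left(2566 + \frac{1}{5} \cdot \frac{1}{37} \cdot 264\right) + 2935 = \left(2566 + \frac{264}{185}\right) + 2935 = \frac{474974}{185} + 2935 = \frac{1017949}{185} \approx 5502.4$)
$- W = \left(-1\right) \frac{1017949}{185} = - \frac{1017949}{185}$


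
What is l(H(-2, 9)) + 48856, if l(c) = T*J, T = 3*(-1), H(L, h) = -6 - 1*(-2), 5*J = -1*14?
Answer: 244322/5 ≈ 48864.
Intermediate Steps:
J = -14/5 (J = (-1*14)/5 = (⅕)*(-14) = -14/5 ≈ -2.8000)
H(L, h) = -4 (H(L, h) = -6 + 2 = -4)
T = -3
l(c) = 42/5 (l(c) = -3*(-14/5) = 42/5)
l(H(-2, 9)) + 48856 = 42/5 + 48856 = 244322/5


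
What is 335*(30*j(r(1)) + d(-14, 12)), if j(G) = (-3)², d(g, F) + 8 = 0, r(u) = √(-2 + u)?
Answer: 87770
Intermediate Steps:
d(g, F) = -8 (d(g, F) = -8 + 0 = -8)
j(G) = 9
335*(30*j(r(1)) + d(-14, 12)) = 335*(30*9 - 8) = 335*(270 - 8) = 335*262 = 87770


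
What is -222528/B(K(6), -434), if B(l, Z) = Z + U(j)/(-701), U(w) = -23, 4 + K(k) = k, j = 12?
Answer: 155992128/304211 ≈ 512.78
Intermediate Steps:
K(k) = -4 + k
B(l, Z) = 23/701 + Z (B(l, Z) = Z - 23/(-701) = Z - 23*(-1/701) = Z + 23/701 = 23/701 + Z)
-222528/B(K(6), -434) = -222528/(23/701 - 434) = -222528/(-304211/701) = -222528*(-701/304211) = 155992128/304211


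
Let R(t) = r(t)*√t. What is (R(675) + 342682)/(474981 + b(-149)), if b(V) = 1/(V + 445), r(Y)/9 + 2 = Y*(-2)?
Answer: 101433872/140594377 - 54025920*√3/140594377 ≈ 0.055893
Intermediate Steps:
r(Y) = -18 - 18*Y (r(Y) = -18 + 9*(Y*(-2)) = -18 + 9*(-2*Y) = -18 - 18*Y)
R(t) = √t*(-18 - 18*t) (R(t) = (-18 - 18*t)*√t = √t*(-18 - 18*t))
b(V) = 1/(445 + V)
(R(675) + 342682)/(474981 + b(-149)) = (18*√675*(-1 - 1*675) + 342682)/(474981 + 1/(445 - 149)) = (18*(15*√3)*(-1 - 675) + 342682)/(474981 + 1/296) = (18*(15*√3)*(-676) + 342682)/(474981 + 1/296) = (-182520*√3 + 342682)/(140594377/296) = (342682 - 182520*√3)*(296/140594377) = 101433872/140594377 - 54025920*√3/140594377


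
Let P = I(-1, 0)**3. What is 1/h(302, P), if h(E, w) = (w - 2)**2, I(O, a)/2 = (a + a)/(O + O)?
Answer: 1/4 ≈ 0.25000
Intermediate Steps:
I(O, a) = 2*a/O (I(O, a) = 2*((a + a)/(O + O)) = 2*((2*a)/((2*O))) = 2*((2*a)*(1/(2*O))) = 2*(a/O) = 2*a/O)
P = 0 (P = (2*0/(-1))**3 = (2*0*(-1))**3 = 0**3 = 0)
h(E, w) = (-2 + w)**2
1/h(302, P) = 1/((-2 + 0)**2) = 1/((-2)**2) = 1/4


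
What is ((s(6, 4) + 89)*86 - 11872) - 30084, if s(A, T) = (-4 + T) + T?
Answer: -33958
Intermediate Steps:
s(A, T) = -4 + 2*T
((s(6, 4) + 89)*86 - 11872) - 30084 = (((-4 + 2*4) + 89)*86 - 11872) - 30084 = (((-4 + 8) + 89)*86 - 11872) - 30084 = ((4 + 89)*86 - 11872) - 30084 = (93*86 - 11872) - 30084 = (7998 - 11872) - 30084 = -3874 - 30084 = -33958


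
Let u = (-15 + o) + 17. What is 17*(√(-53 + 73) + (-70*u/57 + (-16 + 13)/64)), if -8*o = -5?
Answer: -67609/1216 + 34*√5 ≈ 20.427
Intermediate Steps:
o = 5/8 (o = -⅛*(-5) = 5/8 ≈ 0.62500)
u = 21/8 (u = (-15 + 5/8) + 17 = -115/8 + 17 = 21/8 ≈ 2.6250)
17*(√(-53 + 73) + (-70*u/57 + (-16 + 13)/64)) = 17*(√(-53 + 73) + (-70/(57/(21/8)) + (-16 + 13)/64)) = 17*(√20 + (-70/(57*(8/21)) - 3*1/64)) = 17*(2*√5 + (-70/152/7 - 3/64)) = 17*(2*√5 + (-70*7/152 - 3/64)) = 17*(2*√5 + (-245/76 - 3/64)) = 17*(2*√5 - 3977/1216) = 17*(-3977/1216 + 2*√5) = -67609/1216 + 34*√5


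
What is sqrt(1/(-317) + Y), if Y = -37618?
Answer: I*sqrt(3780195519)/317 ≈ 193.95*I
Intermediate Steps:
sqrt(1/(-317) + Y) = sqrt(1/(-317) - 37618) = sqrt(-1/317 - 37618) = sqrt(-11924907/317) = I*sqrt(3780195519)/317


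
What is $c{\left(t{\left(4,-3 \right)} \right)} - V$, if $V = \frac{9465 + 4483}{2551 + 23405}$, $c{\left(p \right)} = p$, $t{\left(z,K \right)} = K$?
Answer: $- \frac{22954}{6489} \approx -3.5374$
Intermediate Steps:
$V = \frac{3487}{6489}$ ($V = \frac{13948}{25956} = 13948 \cdot \frac{1}{25956} = \frac{3487}{6489} \approx 0.53737$)
$c{\left(t{\left(4,-3 \right)} \right)} - V = -3 - \frac{3487}{6489} = - \frac{22954}{6489}$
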